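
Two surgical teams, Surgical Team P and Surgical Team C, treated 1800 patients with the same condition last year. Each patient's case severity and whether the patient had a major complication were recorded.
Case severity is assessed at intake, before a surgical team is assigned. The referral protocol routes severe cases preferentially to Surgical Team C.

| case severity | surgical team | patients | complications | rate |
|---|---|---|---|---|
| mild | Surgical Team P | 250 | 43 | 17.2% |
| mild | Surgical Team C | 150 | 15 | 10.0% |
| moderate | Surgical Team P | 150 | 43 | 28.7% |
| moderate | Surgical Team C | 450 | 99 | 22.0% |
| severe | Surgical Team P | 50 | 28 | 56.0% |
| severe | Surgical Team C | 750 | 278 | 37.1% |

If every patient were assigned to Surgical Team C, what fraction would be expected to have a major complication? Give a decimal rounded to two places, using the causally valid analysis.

Surgical Team C is lower inside every case severity stratum but Surgical Team P is lower in aggregate. Whether to stratify depends on how case severity relates to the surgical team.
Here case severity is a common cause — it drives both which surgical team a case falls under and the outcome. The crude comparison mixes populations; the stratum-specific rates are the causally relevant ones.
Standardising Surgical Team C to the population case severity mix: 0.222·15/150 + 0.333·99/450 + 0.444·278/750 = 0.260.

0.26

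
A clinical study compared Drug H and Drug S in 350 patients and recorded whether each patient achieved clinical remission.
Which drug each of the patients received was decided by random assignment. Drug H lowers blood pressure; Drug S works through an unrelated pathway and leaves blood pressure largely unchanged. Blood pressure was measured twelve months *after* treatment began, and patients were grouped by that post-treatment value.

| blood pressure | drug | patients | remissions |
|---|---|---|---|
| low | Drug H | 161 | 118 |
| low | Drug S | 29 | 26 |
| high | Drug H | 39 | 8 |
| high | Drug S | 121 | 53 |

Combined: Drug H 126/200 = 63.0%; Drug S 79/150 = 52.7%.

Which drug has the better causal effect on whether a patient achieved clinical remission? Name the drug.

The distribution of blood pressure is itself part of what the drug does — it is an intermediate outcome. Holding it fixed would remove that part of the effect; the total effect is the pooled difference.
Pooled: Drug H 63.0% vs Drug S 52.7%; Drug H is higher overall.

Drug H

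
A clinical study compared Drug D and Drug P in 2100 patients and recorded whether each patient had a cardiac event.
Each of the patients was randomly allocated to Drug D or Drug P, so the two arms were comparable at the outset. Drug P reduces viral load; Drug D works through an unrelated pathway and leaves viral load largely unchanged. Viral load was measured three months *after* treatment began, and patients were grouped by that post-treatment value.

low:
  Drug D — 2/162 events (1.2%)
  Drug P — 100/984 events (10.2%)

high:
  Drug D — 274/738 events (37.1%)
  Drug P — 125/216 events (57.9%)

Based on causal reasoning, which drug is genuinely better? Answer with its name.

Stratifying would compare drugs among patients the drugs themselves sorted into viral load groups — a form of selection on an intermediate. The unconditioned pooled rates give the total causal effect.
Pooled: Drug D 30.7% vs Drug P 18.8%; Drug P is lower overall.

Drug P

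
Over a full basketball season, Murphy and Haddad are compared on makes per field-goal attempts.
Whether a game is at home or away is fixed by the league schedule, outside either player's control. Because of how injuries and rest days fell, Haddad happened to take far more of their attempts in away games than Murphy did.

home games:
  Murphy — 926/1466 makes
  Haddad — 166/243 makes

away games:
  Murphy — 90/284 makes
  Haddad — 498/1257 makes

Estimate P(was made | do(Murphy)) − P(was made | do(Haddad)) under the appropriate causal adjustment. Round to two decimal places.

-0.06

Game venue satisfies the back-door criterion: it is not a descendant of the player, and it blocks the spurious path from player to outcome. Adjusting for it (i.e., using the within-game venue rates) gives the causal effect.
Adjusting over the population distribution of game venue: 0.526·(0.632−0.683) + 0.474·(0.317−0.396) = -0.065.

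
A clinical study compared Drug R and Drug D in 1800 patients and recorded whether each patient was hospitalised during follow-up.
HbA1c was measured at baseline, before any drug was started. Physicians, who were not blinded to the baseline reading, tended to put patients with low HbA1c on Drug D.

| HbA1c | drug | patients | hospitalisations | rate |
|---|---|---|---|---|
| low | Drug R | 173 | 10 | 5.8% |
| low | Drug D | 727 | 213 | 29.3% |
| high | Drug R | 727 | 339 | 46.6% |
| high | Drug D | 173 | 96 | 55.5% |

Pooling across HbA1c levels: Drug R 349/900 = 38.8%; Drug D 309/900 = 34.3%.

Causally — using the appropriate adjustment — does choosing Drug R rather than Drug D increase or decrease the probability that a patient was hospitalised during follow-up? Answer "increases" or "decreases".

Drug R is lower inside every HbA1c stratum but Drug D is lower in aggregate. Whether to stratify depends on how HbA1c relates to the drug.
HbA1c is set before the drug has any effect — it is not caused by the drug — and it independently drives the outcome. That makes it a confounder, so the causal comparison is within HbA1c levels.
Within each level — low: 5.8% vs 29.3%; high: 46.6% vs 55.5% — Drug R is lower every time.

decreases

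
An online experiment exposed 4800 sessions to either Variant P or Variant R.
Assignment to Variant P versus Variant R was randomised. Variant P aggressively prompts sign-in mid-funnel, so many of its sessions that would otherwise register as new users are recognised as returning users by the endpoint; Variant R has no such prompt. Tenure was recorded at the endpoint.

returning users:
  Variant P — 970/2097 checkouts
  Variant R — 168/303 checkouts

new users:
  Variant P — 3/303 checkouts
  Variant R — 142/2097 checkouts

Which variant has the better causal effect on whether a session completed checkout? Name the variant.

User tenure is downstream of the variant. One should not condition on a consequence of treatment, so the overall rates are the right comparison.
Pooled: Variant P 40.5% vs Variant R 12.9%; Variant P is higher overall.

Variant P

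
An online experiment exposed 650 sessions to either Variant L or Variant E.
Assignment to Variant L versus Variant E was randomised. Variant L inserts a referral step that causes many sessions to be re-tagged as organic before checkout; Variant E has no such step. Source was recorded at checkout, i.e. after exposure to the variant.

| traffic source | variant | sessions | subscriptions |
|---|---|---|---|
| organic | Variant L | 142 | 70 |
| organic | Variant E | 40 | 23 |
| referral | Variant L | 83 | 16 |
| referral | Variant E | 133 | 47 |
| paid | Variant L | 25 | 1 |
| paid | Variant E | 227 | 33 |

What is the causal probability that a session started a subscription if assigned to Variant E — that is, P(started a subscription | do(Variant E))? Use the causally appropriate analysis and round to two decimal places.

0.26

Variant E is higher inside every traffic source stratum but Variant L is higher in aggregate. Whether to stratify depends on how traffic source relates to the variant.
Traffic source is recorded after the variant and is itself shifted by it — it sits on the causal path from variant to outcome. Conditioning on a mediator would strip out part of the effect we want; the pooled comparison gives the total causal effect.
So P(outcome | do(Variant E)) is just the pooled rate for Variant E: 103/400 = 0.258.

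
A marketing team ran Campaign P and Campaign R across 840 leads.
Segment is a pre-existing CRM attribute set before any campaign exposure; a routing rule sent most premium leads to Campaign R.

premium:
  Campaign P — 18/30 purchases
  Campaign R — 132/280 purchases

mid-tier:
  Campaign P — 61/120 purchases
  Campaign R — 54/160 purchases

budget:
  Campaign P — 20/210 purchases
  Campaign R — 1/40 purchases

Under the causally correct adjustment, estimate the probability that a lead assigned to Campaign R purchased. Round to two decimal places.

Campaign P is higher inside every customer segment stratum but Campaign R is higher in aggregate. Whether to stratify depends on how customer segment relates to the campaign.
Here customer segment is a common cause — it drives both which campaign a case falls under and the outcome. The crude comparison mixes populations; the stratum-specific rates are the causally relevant ones.
Standardising Campaign R to the population customer segment mix: 0.369·132/280 + 0.333·54/160 + 0.298·1/40 = 0.294.

0.29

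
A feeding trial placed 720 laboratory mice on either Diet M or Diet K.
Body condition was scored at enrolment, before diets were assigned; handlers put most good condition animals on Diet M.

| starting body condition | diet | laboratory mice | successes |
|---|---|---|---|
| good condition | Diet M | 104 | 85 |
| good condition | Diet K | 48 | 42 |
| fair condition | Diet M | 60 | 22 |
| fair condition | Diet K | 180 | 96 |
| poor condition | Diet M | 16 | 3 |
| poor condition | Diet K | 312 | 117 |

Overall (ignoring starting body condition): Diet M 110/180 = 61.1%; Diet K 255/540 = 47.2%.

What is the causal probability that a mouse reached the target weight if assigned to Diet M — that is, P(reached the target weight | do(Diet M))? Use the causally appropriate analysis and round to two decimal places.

Within every starting body condition level Diet K has the higher rate, yet pooled Diet M does — Simpson's reversal.
Starting body condition is set before the diet has any effect — it is not caused by the diet — and it independently drives the outcome. That makes it a confounder, so the causal comparison is within starting body condition levels.
Standardising Diet M to the population starting body condition mix: 0.211·85/104 + 0.333·22/60 + 0.456·3/16 = 0.380.

0.38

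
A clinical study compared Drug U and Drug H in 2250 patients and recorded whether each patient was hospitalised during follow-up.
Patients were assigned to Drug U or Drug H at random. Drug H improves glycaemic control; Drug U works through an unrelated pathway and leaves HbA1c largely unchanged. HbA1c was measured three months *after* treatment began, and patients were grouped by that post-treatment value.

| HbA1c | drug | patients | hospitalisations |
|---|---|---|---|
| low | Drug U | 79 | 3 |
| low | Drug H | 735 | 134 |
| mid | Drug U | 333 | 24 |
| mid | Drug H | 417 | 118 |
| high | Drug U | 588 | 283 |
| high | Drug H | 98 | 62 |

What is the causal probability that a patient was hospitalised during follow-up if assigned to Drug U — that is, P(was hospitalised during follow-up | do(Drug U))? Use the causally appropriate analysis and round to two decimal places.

0.31

HbA1c lies on the pathway drug → HbA1c → outcome, so adjusting for it blocks the indirect effect. For the total causal effect of drug, use the unadjusted pooled rates.
So P(outcome | do(Drug U)) is just the pooled rate for Drug U: 310/1000 = 0.310.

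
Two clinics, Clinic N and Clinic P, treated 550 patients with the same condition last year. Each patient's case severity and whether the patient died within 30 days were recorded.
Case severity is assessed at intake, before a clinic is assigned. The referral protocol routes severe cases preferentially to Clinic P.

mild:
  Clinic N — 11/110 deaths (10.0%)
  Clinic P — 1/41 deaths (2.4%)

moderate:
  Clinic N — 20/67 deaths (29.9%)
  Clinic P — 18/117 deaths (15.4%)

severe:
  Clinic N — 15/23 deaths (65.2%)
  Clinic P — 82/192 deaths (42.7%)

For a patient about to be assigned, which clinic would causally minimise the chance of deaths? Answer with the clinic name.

Nothing the clinic does changes case severity; the imbalance is an allocation artefact. With case severity also predicting the outcome, the pooled figure is confounded, and the within-stratum comparison is the causal one.
Within each level — mild: 10.0% vs 2.4%; moderate: 29.9% vs 15.4%; severe: 65.2% vs 42.7% — Clinic P is lower every time.

Clinic P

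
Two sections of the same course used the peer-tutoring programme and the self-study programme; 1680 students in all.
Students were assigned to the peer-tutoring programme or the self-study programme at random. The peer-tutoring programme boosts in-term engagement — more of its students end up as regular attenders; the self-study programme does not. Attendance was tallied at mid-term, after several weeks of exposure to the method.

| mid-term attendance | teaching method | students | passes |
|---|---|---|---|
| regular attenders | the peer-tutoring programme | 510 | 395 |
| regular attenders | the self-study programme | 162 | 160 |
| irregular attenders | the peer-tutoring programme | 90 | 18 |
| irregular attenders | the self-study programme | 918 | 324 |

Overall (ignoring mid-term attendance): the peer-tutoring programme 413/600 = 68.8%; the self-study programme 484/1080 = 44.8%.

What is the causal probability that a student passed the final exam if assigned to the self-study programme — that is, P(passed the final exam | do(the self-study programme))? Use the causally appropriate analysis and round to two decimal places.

0.45

The stratified and pooled comparisons disagree (the self-study programme wins within each mid-term attendance; the peer-tutoring programme wins overall), so the answer turns on the causal role of mid-term attendance.
Stratifying would compare teaching methods among students the teaching methods themselves sorted into mid-term attendance groups — a form of selection on an intermediate. The unconditioned pooled rates give the total causal effect.
So P(outcome | do(the self-study programme)) is just the pooled rate for the self-study programme: 484/1080 = 0.448.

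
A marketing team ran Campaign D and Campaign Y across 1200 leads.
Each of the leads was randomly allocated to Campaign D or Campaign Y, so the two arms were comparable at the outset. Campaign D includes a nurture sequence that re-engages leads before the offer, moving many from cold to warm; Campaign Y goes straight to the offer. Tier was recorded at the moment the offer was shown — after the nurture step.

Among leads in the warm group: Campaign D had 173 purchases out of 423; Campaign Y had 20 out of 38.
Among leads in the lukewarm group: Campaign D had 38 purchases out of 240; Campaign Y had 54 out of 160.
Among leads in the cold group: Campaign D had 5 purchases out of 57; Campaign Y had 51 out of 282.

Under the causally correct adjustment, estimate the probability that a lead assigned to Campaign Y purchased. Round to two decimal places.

0.26

Within every engagement tier level Campaign Y has the higher rate, yet pooled Campaign D does — Simpson's reversal.
The distribution of engagement tier is itself part of what the campaign does — it is an intermediate outcome. Holding it fixed would remove that part of the effect; the total effect is the pooled difference.
So P(outcome | do(Campaign Y)) is just the pooled rate for Campaign Y: 125/480 = 0.260.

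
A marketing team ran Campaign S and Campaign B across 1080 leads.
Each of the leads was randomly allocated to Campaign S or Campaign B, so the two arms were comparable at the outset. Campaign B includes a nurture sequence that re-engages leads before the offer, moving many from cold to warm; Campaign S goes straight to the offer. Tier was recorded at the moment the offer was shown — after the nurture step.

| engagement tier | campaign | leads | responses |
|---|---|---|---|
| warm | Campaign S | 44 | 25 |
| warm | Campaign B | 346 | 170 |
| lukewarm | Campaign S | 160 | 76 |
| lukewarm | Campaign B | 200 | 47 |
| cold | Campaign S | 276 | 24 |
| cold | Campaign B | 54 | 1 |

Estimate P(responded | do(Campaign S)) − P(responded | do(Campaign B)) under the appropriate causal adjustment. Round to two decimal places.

Because the campaign influences engagement tier, engagement tier is a post-treatment mediator, not a confounder. Stratifying on it would bias the estimate; the causal effect is the crude pooled difference.
The causal difference is the pooled difference: 0.260 − 0.363 = -0.103.

-0.10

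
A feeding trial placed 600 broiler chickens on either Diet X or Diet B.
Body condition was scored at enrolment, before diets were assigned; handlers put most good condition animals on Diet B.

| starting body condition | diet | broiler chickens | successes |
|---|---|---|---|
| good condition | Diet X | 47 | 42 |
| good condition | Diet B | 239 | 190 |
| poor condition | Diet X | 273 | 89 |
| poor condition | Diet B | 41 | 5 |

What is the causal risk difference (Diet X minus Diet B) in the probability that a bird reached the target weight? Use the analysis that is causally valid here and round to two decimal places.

Diet X is higher inside every starting body condition stratum but Diet B is higher in aggregate. Whether to stratify depends on how starting body condition relates to the diet.
Starting body condition differs across diets for reasons unrelated to any effect of the diet itself, and it separately predicts the outcome — a classic confounder. We must compare within starting body condition levels.
Adjusting over the population distribution of starting body condition: 0.477·(0.894−0.795) + 0.523·(0.326−0.122) = +0.154.

+0.15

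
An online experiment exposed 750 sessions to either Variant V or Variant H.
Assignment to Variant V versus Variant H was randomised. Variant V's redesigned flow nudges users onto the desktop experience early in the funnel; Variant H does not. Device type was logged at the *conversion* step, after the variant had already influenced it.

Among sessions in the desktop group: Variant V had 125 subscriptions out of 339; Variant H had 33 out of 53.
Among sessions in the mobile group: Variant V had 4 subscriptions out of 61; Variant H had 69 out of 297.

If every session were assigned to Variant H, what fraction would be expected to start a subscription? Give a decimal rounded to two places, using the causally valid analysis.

0.29

The distribution of device type is itself part of what the variant does — it is an intermediate outcome. Holding it fixed would remove that part of the effect; the total effect is the pooled difference.
So P(outcome | do(Variant H)) is just the pooled rate for Variant H: 102/350 = 0.291.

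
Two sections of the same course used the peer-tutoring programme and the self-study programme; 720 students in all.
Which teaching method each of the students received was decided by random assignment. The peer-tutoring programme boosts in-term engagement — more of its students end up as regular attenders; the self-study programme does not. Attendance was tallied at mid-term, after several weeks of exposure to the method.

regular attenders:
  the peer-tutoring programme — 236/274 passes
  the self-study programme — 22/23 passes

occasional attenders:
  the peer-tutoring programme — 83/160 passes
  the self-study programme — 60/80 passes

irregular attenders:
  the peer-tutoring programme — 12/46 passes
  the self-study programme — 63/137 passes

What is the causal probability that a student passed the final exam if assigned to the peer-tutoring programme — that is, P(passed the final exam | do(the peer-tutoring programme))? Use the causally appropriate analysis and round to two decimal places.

0.69

The mid-term attendance-specific comparison favours the self-study programme throughout, but the pooled figures favour the peer-tutoring programme. The question is whether to condition on mid-term attendance.
The distribution of mid-term attendance is itself part of what the teaching method does — it is an intermediate outcome. Holding it fixed would remove that part of the effect; the total effect is the pooled difference.
So P(outcome | do(the peer-tutoring programme)) is just the pooled rate for the peer-tutoring programme: 331/480 = 0.690.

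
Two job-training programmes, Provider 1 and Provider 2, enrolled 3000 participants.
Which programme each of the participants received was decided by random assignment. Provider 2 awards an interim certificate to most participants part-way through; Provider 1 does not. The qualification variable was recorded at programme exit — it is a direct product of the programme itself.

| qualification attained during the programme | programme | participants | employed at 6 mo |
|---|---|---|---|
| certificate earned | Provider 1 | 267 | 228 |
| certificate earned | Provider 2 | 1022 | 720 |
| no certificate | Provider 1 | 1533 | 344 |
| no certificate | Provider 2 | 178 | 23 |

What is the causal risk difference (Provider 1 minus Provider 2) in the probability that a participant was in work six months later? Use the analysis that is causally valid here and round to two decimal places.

-0.30

Qualification attained during the programme is downstream of the programme. One should not condition on a consequence of treatment, so the overall rates are the right comparison.
The causal difference is the pooled difference: 0.318 − 0.619 = -0.301.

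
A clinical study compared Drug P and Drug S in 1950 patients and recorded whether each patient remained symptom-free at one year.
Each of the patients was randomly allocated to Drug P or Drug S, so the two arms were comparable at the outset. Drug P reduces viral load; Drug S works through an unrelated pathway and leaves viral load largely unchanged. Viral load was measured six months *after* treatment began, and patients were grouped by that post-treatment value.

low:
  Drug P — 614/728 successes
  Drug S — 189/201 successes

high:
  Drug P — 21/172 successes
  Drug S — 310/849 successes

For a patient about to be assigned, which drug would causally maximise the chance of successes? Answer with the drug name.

Drug P

Viral load here is a post-treatment variable shaped by the drug; conditioning on it would introduce bias rather than remove it. The overall comparison is the causal one.
Pooled: Drug P 70.6% vs Drug S 47.5%; Drug P is higher overall.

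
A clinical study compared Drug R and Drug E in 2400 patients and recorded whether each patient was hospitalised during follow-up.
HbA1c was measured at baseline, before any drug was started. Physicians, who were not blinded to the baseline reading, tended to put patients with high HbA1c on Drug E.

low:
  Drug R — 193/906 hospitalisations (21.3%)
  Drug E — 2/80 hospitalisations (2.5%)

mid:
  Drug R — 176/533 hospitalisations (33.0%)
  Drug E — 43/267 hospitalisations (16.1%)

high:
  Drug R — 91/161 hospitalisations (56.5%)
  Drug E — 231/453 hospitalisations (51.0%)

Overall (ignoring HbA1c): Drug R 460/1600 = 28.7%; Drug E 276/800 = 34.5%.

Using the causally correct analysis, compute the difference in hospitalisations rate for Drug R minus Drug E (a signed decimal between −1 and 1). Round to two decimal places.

+0.15

HbA1c is set before the drug has any effect — it is not caused by the drug — and it independently drives the outcome. That makes it a confounder, so the causal comparison is within HbA1c levels.
Adjusting over the population distribution of HbA1c: 0.411·(0.213−0.025) + 0.333·(0.330−0.161) + 0.256·(0.565−0.510) = +0.148.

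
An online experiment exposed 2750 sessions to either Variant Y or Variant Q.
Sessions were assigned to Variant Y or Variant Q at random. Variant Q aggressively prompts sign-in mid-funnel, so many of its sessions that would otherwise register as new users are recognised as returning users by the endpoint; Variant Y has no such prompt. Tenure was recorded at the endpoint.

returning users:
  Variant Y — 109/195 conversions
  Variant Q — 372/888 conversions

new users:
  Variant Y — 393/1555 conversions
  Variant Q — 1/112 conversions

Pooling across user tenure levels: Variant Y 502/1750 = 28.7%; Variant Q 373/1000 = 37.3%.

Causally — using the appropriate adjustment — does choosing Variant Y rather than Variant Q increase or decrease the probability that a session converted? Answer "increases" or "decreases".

User tenure is recorded after the variant and is itself shifted by it — it sits on the causal path from variant to outcome. Conditioning on a mediator would strip out part of the effect we want; the pooled comparison gives the total causal effect.
Pooled: Variant Y 28.7% vs Variant Q 37.3%; Variant Q is higher overall.

decreases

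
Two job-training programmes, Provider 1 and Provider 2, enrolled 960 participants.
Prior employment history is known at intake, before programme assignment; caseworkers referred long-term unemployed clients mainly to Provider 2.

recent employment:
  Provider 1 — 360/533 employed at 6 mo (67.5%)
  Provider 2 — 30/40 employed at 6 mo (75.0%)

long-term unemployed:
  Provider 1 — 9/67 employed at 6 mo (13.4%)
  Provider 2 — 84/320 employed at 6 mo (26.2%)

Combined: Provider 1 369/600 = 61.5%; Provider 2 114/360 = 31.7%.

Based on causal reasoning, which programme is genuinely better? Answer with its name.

Provider 2 is higher inside every prior employment history stratum but Provider 1 is higher in aggregate. Whether to stratify depends on how prior employment history relates to the programme.
Prior employment history is set before the programme has any effect — it is not caused by the programme — and it independently drives the outcome. That makes it a confounder, so the causal comparison is within prior employment history levels.
Within each level — recent employment: 67.5% vs 75.0%; long-term unemployed: 13.4% vs 26.2% — Provider 2 is higher every time.

Provider 2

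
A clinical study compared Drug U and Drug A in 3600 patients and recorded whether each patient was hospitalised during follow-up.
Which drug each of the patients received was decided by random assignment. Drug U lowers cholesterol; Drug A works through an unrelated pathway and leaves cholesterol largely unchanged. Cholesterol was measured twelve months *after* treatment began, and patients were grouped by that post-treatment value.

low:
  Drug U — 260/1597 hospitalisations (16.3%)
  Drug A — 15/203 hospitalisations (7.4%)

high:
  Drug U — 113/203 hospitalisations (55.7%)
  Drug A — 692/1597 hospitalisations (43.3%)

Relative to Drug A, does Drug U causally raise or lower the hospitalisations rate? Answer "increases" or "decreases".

The cholesterol-specific comparison favours Drug A throughout, but the pooled figures favour Drug U. The question is whether to condition on cholesterol.
Stratifying would compare drugs among patients the drugs themselves sorted into cholesterol groups — a form of selection on an intermediate. The unconditioned pooled rates give the total causal effect.
Pooled: Drug U 20.7% vs Drug A 39.3%; Drug U is lower overall.

decreases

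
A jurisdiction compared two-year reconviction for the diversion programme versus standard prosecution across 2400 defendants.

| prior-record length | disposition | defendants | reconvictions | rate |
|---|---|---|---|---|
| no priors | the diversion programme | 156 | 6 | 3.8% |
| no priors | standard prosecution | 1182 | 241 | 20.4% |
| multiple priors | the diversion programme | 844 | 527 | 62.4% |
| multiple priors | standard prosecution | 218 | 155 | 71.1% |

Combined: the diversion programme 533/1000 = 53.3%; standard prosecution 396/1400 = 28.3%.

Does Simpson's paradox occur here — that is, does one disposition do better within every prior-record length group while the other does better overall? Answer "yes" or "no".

yes

Within each prior-record length level (no priors 3.8% vs 20.4%; multiple priors 62.4% vs 71.1%), the diversion programme has the lower rate every time. Pooled: 53.3% vs 28.3% — standard prosecution has the lower rate overall. The two comparisons disagree.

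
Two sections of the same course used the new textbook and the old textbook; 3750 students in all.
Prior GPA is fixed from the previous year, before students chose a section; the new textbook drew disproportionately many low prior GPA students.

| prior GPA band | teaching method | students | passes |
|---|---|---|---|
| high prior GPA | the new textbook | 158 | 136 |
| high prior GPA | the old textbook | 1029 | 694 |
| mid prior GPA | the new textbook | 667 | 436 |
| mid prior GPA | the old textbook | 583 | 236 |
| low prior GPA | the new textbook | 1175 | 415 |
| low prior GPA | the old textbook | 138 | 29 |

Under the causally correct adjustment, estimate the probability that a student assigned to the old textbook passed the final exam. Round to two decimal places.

Here prior GPA band is a common cause — it drives both which teaching method a case falls under and the outcome. The crude comparison mixes populations; the stratum-specific rates are the causally relevant ones.
Standardising the old textbook to the population prior GPA band mix: 0.317·694/1029 + 0.333·236/583 + 0.350·29/138 = 0.422.

0.42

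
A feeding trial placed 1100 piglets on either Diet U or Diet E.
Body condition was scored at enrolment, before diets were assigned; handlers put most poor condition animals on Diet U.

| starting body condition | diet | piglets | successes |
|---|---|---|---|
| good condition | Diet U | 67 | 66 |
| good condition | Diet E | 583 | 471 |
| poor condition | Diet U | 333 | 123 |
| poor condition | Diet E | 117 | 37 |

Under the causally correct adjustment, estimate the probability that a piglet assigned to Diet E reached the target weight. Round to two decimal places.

0.61

Since starting body condition is a pre-existing factor (not a product of the diet) and it affects the outcome on its own, it is a confounder. The stratified rates, not the pooled rate, identify the causal effect.
Standardising Diet E to the population starting body condition mix: 0.591·471/583 + 0.409·37/117 = 0.607.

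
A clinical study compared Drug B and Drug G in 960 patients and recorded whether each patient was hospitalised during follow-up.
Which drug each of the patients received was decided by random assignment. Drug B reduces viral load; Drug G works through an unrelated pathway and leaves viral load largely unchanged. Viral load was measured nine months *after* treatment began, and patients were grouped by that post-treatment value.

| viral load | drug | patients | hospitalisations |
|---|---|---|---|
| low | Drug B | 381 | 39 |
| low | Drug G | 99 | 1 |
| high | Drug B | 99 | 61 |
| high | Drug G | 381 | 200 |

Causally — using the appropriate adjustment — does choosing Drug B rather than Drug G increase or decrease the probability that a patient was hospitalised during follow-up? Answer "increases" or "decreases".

decreases

Viral load here is a post-treatment variable shaped by the drug; conditioning on it would introduce bias rather than remove it. The overall comparison is the causal one.
Pooled: Drug B 20.8% vs Drug G 41.9%; Drug B is lower overall.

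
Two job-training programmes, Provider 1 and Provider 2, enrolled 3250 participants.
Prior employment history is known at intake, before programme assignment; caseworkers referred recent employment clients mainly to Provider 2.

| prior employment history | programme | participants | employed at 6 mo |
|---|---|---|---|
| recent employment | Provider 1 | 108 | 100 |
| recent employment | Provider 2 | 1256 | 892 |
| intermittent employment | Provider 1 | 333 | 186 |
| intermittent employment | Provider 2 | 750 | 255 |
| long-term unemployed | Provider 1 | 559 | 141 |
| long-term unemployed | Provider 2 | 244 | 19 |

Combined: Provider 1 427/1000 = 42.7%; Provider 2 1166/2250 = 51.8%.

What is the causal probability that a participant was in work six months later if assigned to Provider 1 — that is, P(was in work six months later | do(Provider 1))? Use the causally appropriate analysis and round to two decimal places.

Prior employment history differs across programmes for reasons unrelated to any effect of the programme itself, and it separately predicts the outcome — a classic confounder. We must compare within prior employment history levels.
Standardising Provider 1 to the population prior employment history mix: 0.420·100/108 + 0.333·186/333 + 0.247·141/559 = 0.637.

0.64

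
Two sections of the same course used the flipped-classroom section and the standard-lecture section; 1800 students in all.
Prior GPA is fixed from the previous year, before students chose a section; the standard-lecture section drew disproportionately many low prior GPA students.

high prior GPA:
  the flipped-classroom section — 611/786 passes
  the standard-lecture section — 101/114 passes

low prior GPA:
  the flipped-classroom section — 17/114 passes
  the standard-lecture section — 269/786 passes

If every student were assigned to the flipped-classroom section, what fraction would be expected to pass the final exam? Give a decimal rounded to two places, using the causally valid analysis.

0.46

Within every prior GPA band level the standard-lecture section has the higher rate, yet pooled the flipped-classroom section does — Simpson's reversal.
Nothing the teaching method does changes prior GPA band; the imbalance is an allocation artefact. With prior GPA band also predicting the outcome, the pooled figure is confounded, and the within-stratum comparison is the causal one.
Standardising the flipped-classroom section to the population prior GPA band mix: 0.500·611/786 + 0.500·17/114 = 0.463.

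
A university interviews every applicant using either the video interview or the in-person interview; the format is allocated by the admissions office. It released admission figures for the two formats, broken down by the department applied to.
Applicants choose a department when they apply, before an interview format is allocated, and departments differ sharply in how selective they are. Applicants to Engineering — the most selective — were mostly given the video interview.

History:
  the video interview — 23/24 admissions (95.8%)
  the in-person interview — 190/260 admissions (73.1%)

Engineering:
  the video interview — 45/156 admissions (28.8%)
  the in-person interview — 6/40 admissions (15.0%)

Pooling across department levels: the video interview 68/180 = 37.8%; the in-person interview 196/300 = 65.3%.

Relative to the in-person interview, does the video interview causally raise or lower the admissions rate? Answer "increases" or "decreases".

increases

Department differs across interview formats for reasons unrelated to any effect of the interview format itself, and it separately predicts the outcome — a classic confounder. We must compare within department levels.
Within each level — History: 95.8% vs 73.1%; Engineering: 28.8% vs 15.0% — the video interview is higher every time.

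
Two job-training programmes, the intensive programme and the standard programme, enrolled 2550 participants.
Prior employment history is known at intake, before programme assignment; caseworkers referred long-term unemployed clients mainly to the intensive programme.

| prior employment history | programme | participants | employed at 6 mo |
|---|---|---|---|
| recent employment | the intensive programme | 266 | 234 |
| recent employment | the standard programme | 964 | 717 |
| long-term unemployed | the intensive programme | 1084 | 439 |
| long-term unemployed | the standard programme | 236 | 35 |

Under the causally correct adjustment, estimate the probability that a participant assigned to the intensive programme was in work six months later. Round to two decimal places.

0.63

The stratified and pooled comparisons disagree (the intensive programme wins within each prior employment history; the standard programme wins overall), so the answer turns on the causal role of prior employment history.
Here prior employment history is a common cause — it drives both which programme a case falls under and the outcome. The crude comparison mixes populations; the stratum-specific rates are the causally relevant ones.
Standardising the intensive programme to the population prior employment history mix: 0.482·234/266 + 0.518·439/1084 = 0.634.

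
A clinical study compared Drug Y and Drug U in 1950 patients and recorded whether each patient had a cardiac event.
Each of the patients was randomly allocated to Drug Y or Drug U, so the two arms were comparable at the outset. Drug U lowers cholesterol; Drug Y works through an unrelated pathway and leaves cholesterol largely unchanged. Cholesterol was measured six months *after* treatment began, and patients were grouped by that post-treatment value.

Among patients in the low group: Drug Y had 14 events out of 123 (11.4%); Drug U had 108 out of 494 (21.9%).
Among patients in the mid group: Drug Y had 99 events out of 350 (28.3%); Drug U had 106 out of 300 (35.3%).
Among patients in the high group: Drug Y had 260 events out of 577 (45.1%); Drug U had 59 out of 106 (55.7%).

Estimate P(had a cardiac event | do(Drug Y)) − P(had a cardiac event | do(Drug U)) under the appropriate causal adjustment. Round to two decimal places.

+0.05

Drug Y is lower inside every cholesterol stratum but Drug U is lower in aggregate. Whether to stratify depends on how cholesterol relates to the drug.
Cholesterol here is a post-treatment variable shaped by the drug; conditioning on it would introduce bias rather than remove it. The overall comparison is the causal one.
The causal difference is the pooled difference: 0.355 − 0.303 = +0.052.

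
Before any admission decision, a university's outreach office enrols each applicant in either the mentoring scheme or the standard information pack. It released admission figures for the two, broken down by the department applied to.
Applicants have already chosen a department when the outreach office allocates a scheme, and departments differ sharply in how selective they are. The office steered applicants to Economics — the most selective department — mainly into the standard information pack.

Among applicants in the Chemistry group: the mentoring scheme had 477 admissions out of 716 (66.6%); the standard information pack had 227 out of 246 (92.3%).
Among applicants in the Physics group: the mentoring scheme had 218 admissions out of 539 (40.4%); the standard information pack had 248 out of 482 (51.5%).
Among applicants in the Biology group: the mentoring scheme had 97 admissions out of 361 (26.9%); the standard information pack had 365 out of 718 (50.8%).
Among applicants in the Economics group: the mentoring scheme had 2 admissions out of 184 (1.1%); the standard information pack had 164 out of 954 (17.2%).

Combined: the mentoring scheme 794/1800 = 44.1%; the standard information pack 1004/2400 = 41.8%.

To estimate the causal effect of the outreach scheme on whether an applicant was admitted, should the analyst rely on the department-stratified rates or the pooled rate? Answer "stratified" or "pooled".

Since department is a pre-existing factor (not a product of the outreach scheme) and it affects the outcome on its own, it is a confounder. The stratified rates, not the pooled rate, identify the causal effect.
Within each level — Chemistry: 66.6% vs 92.3%; Physics: 40.4% vs 51.5%; Biology: 26.9% vs 50.8%; Economics: 1.1% vs 17.2% — the standard information pack is higher every time.

stratified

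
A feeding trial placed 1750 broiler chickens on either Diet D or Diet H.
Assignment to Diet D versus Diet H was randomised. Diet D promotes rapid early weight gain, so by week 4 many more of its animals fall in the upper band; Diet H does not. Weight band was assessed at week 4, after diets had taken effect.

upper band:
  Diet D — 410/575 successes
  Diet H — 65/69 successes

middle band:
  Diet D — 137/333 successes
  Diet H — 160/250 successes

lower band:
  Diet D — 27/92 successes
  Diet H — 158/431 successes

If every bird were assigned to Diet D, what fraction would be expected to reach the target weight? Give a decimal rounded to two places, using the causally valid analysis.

0.57

Week-4 weight band is recorded after the diet and is itself shifted by it — it sits on the causal path from diet to outcome. Conditioning on a mediator would strip out part of the effect we want; the pooled comparison gives the total causal effect.
So P(outcome | do(Diet D)) is just the pooled rate for Diet D: 574/1000 = 0.574.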